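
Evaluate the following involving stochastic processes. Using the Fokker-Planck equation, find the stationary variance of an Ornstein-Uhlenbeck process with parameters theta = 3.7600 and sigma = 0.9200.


Stationary variance = sigma^2 / (2*theta)
= 0.9200^2 / (2*3.7600)
= 0.8464 / 7.5200
= 0.1126

0.1126


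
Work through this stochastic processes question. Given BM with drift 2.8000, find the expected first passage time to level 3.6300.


Expected first passage time = a/mu
= 3.6300/2.8000
= 1.2964

1.2964


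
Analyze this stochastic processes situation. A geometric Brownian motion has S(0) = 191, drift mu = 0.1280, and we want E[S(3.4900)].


E[S(t)] = S(0) * exp(mu * t)
= 191 * exp(0.1280 * 3.4900)
= 191 * 1.5632
= 298.5667

298.5667


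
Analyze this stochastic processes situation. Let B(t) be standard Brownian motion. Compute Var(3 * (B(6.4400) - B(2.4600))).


Var(alpha*(B(t)-B(s))) = alpha^2 * (t-s)
= 3^2 * (6.4400 - 2.4600)
= 9 * 3.9800
= 35.8200

35.8200


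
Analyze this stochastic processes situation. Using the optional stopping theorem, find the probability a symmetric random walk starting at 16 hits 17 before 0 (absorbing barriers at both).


By optional stopping theorem: E(M at tau) = M(0) = 16
P(hit 17)*17 + P(hit 0)*0 = 16
P(hit 17) = (16 - 0)/(17 - 0) = 16/17 = 0.9412

0.9412


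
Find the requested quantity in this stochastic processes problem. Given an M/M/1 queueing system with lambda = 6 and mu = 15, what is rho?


rho = lambda/mu
= 6/15
= 0.4000

0.4000


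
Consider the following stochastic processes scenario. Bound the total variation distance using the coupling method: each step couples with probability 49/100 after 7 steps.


TV distance bound <= (1-delta)^n
= (1 - 0.4900)^7
= 0.5100^7
= 0.0090

0.0090


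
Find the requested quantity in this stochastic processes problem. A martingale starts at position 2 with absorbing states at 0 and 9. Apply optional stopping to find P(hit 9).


By optional stopping theorem: E(M at tau) = M(0) = 2
P(hit 9)*9 + P(hit 0)*0 = 2
P(hit 9) = (2 - 0)/(9 - 0) = 2/9 = 0.2222

0.2222


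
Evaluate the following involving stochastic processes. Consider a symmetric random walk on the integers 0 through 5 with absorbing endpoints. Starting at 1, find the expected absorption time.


For symmetric RW on 0,...,N with absorbing barriers, E(i) = i*(N-i)
E(1) = 1 * 4 = 4

4


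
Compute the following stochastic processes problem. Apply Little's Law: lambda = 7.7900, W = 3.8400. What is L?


Little's Law: L = lambda * W
= 7.7900 * 3.8400
= 29.9136

29.9136


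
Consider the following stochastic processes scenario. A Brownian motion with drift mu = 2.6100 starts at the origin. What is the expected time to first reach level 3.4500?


Expected first passage time = a/mu
= 3.4500/2.6100
= 1.3218

1.3218


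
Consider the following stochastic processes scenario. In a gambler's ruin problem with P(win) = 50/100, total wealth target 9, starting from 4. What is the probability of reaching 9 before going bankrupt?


p = 1/2: P(win) = i/N = 4/9
= 0.4444

0.4444


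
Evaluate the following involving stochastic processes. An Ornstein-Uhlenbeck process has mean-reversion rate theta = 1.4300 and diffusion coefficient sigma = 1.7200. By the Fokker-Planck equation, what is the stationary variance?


Stationary variance = sigma^2 / (2*theta)
= 1.7200^2 / (2*1.4300)
= 2.9584 / 2.8600
= 1.0344

1.0344


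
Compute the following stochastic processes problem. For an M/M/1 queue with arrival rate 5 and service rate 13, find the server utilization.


rho = lambda/mu
= 5/13
= 0.3846

0.3846


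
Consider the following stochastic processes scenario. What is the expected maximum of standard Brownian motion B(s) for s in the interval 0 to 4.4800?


E(max B(s)) = sqrt(2t/pi)
= sqrt(2*4.4800/pi)
= sqrt(2.8521)
= 1.6888

1.6888


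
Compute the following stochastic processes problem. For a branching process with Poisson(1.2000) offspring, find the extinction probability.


Since mu = 1.2000 > 1, extinction prob q < 1.
Solve s = exp(mu*(s-1)) iteratively.
q = 0.6863

0.6863


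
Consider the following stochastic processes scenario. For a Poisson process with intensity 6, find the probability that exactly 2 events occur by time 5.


P(N(t)=k) = (lambda*t)^k * exp(-lambda*t) / k!
lambda*t = 30
= 30^2 * exp(-30) / 2!
= 900 * 9.3576e-14 / 2
= 4.2109e-11

4.2109e-11


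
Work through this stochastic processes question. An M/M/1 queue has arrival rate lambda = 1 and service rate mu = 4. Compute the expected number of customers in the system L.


rho = 1/4 = 0.2500
L = rho/(1-rho)
= 0.2500/0.7500
= 0.3333

0.3333


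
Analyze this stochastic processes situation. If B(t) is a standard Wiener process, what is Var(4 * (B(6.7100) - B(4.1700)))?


Var(alpha*(B(t)-B(s))) = alpha^2 * (t-s)
= 4^2 * (6.7100 - 4.1700)
= 16 * 2.5400
= 40.6400

40.6400


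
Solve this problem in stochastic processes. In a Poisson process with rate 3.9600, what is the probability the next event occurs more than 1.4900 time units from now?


P(X > t) = exp(-lambda * t)
= exp(-3.9600 * 1.4900)
= exp(-5.9004) = 0.0027

0.0027


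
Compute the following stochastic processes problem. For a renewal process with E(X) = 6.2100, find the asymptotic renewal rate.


Long-run renewal rate = 1/E(X)
= 1/6.2100
= 0.1610

0.1610


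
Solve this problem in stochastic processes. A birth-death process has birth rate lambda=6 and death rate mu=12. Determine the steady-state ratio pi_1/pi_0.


For birth-death process, pi_n/pi_0 = (lambda/mu)^n
= (6/12)^1
= 0.5000

0.5000


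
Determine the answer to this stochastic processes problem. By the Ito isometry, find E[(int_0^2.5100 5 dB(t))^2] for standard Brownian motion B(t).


By Ito isometry: E[(int f dB)^2] = int f^2 dt
= 5^2 * 2.5100
= 25 * 2.5100 = 62.7500

62.7500


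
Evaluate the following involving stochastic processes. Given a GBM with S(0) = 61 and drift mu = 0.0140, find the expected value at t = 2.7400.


E[S(t)] = S(0) * exp(mu * t)
= 61 * exp(0.0140 * 2.7400)
= 61 * 1.0391
= 63.3854

63.3854


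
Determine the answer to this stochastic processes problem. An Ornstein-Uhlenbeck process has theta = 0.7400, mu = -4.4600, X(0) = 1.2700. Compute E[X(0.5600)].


E[X(t)] = mu + (X(0) - mu)*exp(-theta*t)
= -4.4600 + (1.2700 - -4.4600)*exp(-0.7400*0.5600)
= -4.4600 + 5.7300 * 0.6607
= -0.6740

-0.6740


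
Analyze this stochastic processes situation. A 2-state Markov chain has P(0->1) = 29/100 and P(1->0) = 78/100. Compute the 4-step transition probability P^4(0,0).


Computing P^4 by matrix multiplication.
P = [[0.7100, 0.2900], [0.7800, 0.2200]]
After raising P to the power 4:
P^4(0,0) = 0.7290

0.7290


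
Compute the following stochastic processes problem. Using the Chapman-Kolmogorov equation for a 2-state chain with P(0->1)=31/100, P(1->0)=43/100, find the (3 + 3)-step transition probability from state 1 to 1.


P^6 = P^3 * P^3
Computing via matrix multiplication of the transition matrix.
Entry (1,1) of P^6 = 0.4191

0.4191


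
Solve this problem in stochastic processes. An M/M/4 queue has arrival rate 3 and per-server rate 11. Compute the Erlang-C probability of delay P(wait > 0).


a = lambda/mu = 0.2727
rho = a/c = 0.0682
Erlang-C formula applied:
C(c,a) = 1.8833e-04

1.8833e-04


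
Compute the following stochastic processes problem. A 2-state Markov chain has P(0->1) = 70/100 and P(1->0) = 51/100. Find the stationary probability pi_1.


Stationary distribution: pi_0 = p10/(p01+p10), pi_1 = p01/(p01+p10)
p01 = 0.7000, p10 = 0.5100
pi_1 = 0.5785

0.5785


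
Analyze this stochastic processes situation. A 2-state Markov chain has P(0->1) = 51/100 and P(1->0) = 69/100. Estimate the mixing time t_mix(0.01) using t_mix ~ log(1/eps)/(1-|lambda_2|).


lambda_2 = |1 - p01 - p10| = |1 - 0.5100 - 0.6900| = 0.2000
t_mix ~ log(1/eps)/(1 - |lambda_2|)
= log(100)/(1 - 0.2000) = 4.6052/0.8000
= 5.7565

5.7565


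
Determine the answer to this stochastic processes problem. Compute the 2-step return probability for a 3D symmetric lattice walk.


P(return in 2 steps) = P(reverse first step) = 1/(2d)
= 1/6
= 0.1667

0.1667


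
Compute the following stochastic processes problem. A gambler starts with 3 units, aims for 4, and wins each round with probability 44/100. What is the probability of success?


Gambler's ruin formula:
r = q/p = 0.5600/0.4400 = 1.2727
P(win) = (1 - r^i)/(1 - r^N)
= (1 - 1.2727^3)/(1 - 1.2727^4)
= 0.6538

0.6538


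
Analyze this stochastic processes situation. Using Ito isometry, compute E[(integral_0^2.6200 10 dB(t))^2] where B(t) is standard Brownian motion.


By Ito isometry: E[(int f dB)^2] = int f^2 dt
= 10^2 * 2.6200
= 100 * 2.6200 = 262.0000

262.0000


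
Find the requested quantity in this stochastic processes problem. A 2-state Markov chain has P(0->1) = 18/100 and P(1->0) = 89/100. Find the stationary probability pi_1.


Stationary distribution: pi_0 = p10/(p01+p10), pi_1 = p01/(p01+p10)
p01 = 0.1800, p10 = 0.8900
pi_1 = 0.1682

0.1682


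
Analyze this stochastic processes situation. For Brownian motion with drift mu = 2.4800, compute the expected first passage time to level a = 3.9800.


Expected first passage time = a/mu
= 3.9800/2.4800
= 1.6048

1.6048


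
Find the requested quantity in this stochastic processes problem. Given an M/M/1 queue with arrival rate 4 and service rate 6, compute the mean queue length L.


rho = 4/6 = 0.6667
L = rho/(1-rho)
= 0.6667/0.3333
= 2.0000

2.0000


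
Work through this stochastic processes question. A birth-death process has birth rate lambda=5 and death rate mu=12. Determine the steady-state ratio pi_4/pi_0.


For birth-death process, pi_n/pi_0 = (lambda/mu)^n
= (5/12)^4
= 0.0301

0.0301


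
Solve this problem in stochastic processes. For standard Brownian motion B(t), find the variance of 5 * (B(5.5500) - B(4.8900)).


Var(alpha*(B(t)-B(s))) = alpha^2 * (t-s)
= 5^2 * (5.5500 - 4.8900)
= 25 * 0.6600
= 16.5000

16.5000


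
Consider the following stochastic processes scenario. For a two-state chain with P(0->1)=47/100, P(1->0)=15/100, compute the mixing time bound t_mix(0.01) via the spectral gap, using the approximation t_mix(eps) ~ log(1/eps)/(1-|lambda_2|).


lambda_2 = |1 - p01 - p10| = |1 - 0.4700 - 0.1500| = 0.3800
t_mix ~ log(1/eps)/(1 - |lambda_2|)
= log(100)/(1 - 0.3800) = 4.6052/0.6200
= 7.4277

7.4277


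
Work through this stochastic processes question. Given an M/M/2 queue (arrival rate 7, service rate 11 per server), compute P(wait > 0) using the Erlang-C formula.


a = lambda/mu = 0.6364
rho = a/c = 0.3182
Erlang-C formula applied:
C(c,a) = 0.1536

0.1536


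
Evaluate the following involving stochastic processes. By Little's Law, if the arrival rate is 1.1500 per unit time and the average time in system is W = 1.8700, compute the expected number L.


Little's Law: L = lambda * W
= 1.1500 * 1.8700
= 2.1505

2.1505


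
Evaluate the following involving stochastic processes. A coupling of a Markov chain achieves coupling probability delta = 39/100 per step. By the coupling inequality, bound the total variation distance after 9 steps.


TV distance bound <= (1-delta)^n
= (1 - 0.3900)^9
= 0.6100^9
= 0.0117

0.0117


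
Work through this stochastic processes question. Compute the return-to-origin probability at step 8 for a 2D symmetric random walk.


P = C(8,4)^2 / 4^8
= 70^2 / 65536
= 4900 / 65536
= 0.0748

0.0748


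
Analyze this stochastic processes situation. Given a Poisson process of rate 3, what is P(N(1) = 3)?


P(N(t)=k) = (lambda*t)^k * exp(-lambda*t) / k!
lambda*t = 3
= 3^3 * exp(-3) / 3!
= 27 * 0.0498 / 6
= 0.2240

0.2240


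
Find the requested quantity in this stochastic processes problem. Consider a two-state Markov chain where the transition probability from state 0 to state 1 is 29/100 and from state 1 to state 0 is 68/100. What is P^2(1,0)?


Computing P^2 by matrix multiplication.
P = [[0.7100, 0.2900], [0.6800, 0.3200]]
After raising P to the power 2:
P^2(1,0) = 0.7004

0.7004


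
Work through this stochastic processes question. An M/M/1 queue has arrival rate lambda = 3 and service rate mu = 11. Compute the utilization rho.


rho = lambda/mu
= 3/11
= 0.2727

0.2727


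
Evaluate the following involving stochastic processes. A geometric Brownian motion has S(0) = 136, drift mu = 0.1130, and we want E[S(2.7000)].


E[S(t)] = S(0) * exp(mu * t)
= 136 * exp(0.1130 * 2.7000)
= 136 * 1.3568
= 184.5195

184.5195


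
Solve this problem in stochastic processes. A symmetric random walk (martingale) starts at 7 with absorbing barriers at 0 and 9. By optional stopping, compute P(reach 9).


By optional stopping theorem: E(M at tau) = M(0) = 7
P(hit 9)*9 + P(hit 0)*0 = 7
P(hit 9) = (7 - 0)/(9 - 0) = 7/9 = 0.7778

0.7778


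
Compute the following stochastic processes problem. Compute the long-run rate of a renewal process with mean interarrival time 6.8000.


Long-run renewal rate = 1/E(X)
= 1/6.8000
= 0.1471

0.1471


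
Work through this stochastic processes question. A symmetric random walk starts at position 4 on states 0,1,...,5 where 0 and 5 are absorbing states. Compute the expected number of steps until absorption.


For symmetric RW on 0,...,N with absorbing barriers, E(i) = i*(N-i)
E(4) = 4 * 1 = 4

4


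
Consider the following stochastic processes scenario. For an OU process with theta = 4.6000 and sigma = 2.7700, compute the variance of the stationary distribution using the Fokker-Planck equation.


Stationary variance = sigma^2 / (2*theta)
= 2.7700^2 / (2*4.6000)
= 7.6729 / 9.2000
= 0.8340

0.8340


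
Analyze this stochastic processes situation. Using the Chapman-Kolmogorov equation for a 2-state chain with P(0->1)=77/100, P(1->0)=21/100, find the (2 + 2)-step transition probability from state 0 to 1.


P^4 = P^2 * P^2
Computing via matrix multiplication of the transition matrix.
Entry (0,1) of P^4 = 0.7857

0.7857


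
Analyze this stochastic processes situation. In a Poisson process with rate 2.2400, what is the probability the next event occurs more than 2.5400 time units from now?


P(X > t) = exp(-lambda * t)
= exp(-2.2400 * 2.5400)
= exp(-5.6896) = 0.0034

0.0034


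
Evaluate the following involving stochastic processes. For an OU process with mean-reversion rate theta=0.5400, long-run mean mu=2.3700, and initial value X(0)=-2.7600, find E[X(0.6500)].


E[X(t)] = mu + (X(0) - mu)*exp(-theta*t)
= 2.3700 + (-2.7600 - 2.3700)*exp(-0.5400*0.6500)
= 2.3700 + -5.1300 * 0.7040
= -1.2414

-1.2414


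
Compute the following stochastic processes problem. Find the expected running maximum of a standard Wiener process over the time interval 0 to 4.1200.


E(max B(s)) = sqrt(2t/pi)
= sqrt(2*4.1200/pi)
= sqrt(2.6229)
= 1.6195

1.6195


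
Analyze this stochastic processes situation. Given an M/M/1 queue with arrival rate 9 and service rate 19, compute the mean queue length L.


rho = 9/19 = 0.4737
L = rho/(1-rho)
= 0.4737/0.5263
= 0.9000

0.9000


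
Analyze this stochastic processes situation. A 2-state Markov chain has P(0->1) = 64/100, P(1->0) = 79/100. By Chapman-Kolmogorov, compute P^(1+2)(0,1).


P^3 = P^1 * P^2
Computing via matrix multiplication of the transition matrix.
Entry (0,1) of P^3 = 0.4831

0.4831


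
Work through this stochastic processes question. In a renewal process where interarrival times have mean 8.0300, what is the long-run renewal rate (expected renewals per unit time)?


Long-run renewal rate = 1/E(X)
= 1/8.0300
= 0.1245

0.1245


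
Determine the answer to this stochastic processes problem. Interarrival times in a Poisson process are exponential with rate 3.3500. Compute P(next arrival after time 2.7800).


P(X > t) = exp(-lambda * t)
= exp(-3.3500 * 2.7800)
= exp(-9.3130) = 9.0243e-05

9.0243e-05


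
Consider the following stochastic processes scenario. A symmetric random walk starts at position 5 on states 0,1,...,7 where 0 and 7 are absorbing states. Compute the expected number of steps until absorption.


For symmetric RW on 0,...,N with absorbing barriers, E(i) = i*(N-i)
E(5) = 5 * 2 = 10

10


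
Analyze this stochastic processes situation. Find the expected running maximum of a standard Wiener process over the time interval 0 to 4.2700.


E(max B(s)) = sqrt(2t/pi)
= sqrt(2*4.2700/pi)
= sqrt(2.7184)
= 1.6487

1.6487


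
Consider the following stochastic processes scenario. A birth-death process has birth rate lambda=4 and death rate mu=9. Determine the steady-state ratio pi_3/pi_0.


For birth-death process, pi_n/pi_0 = (lambda/mu)^n
= (4/9)^3
= 0.0878

0.0878


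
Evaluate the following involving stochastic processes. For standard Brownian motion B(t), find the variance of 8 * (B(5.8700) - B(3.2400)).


Var(alpha*(B(t)-B(s))) = alpha^2 * (t-s)
= 8^2 * (5.8700 - 3.2400)
= 64 * 2.6300
= 168.3200

168.3200


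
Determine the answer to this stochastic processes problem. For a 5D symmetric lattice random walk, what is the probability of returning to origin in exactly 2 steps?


P(return in 2 steps) = P(reverse first step) = 1/(2d)
= 1/10
= 0.1000

0.1000


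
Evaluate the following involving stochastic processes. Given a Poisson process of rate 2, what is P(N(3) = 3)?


P(N(t)=k) = (lambda*t)^k * exp(-lambda*t) / k!
lambda*t = 6
= 6^3 * exp(-6) / 3!
= 216 * 0.0025 / 6
= 0.0892

0.0892


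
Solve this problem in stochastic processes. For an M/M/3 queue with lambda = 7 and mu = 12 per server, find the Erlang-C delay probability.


a = lambda/mu = 0.5833
rho = a/c = 0.1944
Erlang-C formula applied:
C(c,a) = 0.0229

0.0229


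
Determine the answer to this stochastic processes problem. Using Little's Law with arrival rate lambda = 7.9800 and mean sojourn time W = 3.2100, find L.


Little's Law: L = lambda * W
= 7.9800 * 3.2100
= 25.6158

25.6158


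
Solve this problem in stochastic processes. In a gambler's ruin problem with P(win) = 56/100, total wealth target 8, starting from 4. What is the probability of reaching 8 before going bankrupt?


Gambler's ruin formula:
r = q/p = 0.4400/0.5600 = 0.7857
P(win) = (1 - r^i)/(1 - r^N)
= (1 - 0.7857^4)/(1 - 0.7857^8)
= 0.7241

0.7241


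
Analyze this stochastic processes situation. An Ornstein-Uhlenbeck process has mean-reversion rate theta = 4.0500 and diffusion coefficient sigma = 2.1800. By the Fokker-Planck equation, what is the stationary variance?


Stationary variance = sigma^2 / (2*theta)
= 2.1800^2 / (2*4.0500)
= 4.7524 / 8.1000
= 0.5867

0.5867


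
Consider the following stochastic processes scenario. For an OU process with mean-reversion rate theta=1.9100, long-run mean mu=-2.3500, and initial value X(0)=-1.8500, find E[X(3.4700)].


E[X(t)] = mu + (X(0) - mu)*exp(-theta*t)
= -2.3500 + (-1.8500 - -2.3500)*exp(-1.9100*3.4700)
= -2.3500 + 0.5000 * 0.0013
= -2.3493

-2.3493


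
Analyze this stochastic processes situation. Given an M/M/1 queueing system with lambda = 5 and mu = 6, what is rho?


rho = lambda/mu
= 5/6
= 0.8333

0.8333


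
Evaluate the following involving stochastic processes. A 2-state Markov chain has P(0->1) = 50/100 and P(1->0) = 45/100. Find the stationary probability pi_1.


Stationary distribution: pi_0 = p10/(p01+p10), pi_1 = p01/(p01+p10)
p01 = 0.5000, p10 = 0.4500
pi_1 = 0.5263

0.5263


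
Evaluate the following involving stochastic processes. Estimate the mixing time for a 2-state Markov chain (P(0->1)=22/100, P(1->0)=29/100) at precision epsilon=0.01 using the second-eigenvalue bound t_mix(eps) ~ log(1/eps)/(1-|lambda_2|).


lambda_2 = |1 - p01 - p10| = |1 - 0.2200 - 0.2900| = 0.4900
t_mix ~ log(1/eps)/(1 - |lambda_2|)
= log(100)/(1 - 0.4900) = 4.6052/0.5100
= 9.0297

9.0297


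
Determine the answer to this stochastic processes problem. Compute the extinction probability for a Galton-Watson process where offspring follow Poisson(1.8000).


Since mu = 1.8000 > 1, extinction prob q < 1.
Solve s = exp(mu*(s-1)) iteratively.
q = 0.2676

0.2676


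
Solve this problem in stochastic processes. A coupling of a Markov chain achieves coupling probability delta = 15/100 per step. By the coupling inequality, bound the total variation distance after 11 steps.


TV distance bound <= (1-delta)^n
= (1 - 0.1500)^11
= 0.8500^11
= 0.1673

0.1673


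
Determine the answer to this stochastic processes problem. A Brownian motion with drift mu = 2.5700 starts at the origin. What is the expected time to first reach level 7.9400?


Expected first passage time = a/mu
= 7.9400/2.5700
= 3.0895

3.0895


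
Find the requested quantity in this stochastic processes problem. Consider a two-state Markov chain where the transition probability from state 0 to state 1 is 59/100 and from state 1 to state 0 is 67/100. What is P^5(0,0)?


Computing P^5 by matrix multiplication.
P = [[0.4100, 0.5900], [0.6700, 0.3300]]
After raising P to the power 5:
P^5(0,0) = 0.5312

0.5312


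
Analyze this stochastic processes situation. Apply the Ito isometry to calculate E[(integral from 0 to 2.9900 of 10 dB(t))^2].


By Ito isometry: E[(int f dB)^2] = int f^2 dt
= 10^2 * 2.9900
= 100 * 2.9900 = 299.0000

299.0000


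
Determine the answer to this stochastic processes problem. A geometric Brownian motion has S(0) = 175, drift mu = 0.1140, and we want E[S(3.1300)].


E[S(t)] = S(0) * exp(mu * t)
= 175 * exp(0.1140 * 3.1300)
= 175 * 1.4288
= 250.0363

250.0363


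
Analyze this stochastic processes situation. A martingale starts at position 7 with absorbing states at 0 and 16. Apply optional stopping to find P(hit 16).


By optional stopping theorem: E(M at tau) = M(0) = 7
P(hit 16)*16 + P(hit 0)*0 = 7
P(hit 16) = (7 - 0)/(16 - 0) = 7/16 = 0.4375

0.4375


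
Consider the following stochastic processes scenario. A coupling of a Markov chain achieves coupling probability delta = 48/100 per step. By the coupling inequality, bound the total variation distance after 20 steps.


TV distance bound <= (1-delta)^n
= (1 - 0.4800)^20
= 0.5200^20
= 2.0896e-06

2.0896e-06


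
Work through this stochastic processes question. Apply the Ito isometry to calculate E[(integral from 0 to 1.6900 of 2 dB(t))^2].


By Ito isometry: E[(int f dB)^2] = int f^2 dt
= 2^2 * 1.6900
= 4 * 1.6900 = 6.7600

6.7600


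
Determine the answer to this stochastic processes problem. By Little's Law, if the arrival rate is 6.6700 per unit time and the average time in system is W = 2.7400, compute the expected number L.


Little's Law: L = lambda * W
= 6.6700 * 2.7400
= 18.2758

18.2758


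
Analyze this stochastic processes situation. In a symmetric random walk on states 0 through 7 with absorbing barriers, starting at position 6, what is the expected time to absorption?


For symmetric RW on 0,...,N with absorbing barriers, E(i) = i*(N-i)
E(6) = 6 * 1 = 6

6


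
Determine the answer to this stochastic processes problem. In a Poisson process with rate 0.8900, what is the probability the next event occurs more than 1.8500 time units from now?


P(X > t) = exp(-lambda * t)
= exp(-0.8900 * 1.8500)
= exp(-1.6465) = 0.1927

0.1927


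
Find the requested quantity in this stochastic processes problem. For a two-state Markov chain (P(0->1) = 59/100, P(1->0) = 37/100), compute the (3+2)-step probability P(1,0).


P^5 = P^3 * P^2
Computing via matrix multiplication of the transition matrix.
Entry (1,0) of P^5 = 0.3854

0.3854


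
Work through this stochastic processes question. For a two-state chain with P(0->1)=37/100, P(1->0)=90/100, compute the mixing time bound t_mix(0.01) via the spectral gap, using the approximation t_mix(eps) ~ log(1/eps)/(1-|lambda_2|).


lambda_2 = |1 - p01 - p10| = |1 - 0.3700 - 0.9000| = 0.2700
t_mix ~ log(1/eps)/(1 - |lambda_2|)
= log(100)/(1 - 0.2700) = 4.6052/0.7300
= 6.3085

6.3085


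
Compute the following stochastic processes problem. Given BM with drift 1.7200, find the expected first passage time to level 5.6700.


Expected first passage time = a/mu
= 5.6700/1.7200
= 3.2965

3.2965


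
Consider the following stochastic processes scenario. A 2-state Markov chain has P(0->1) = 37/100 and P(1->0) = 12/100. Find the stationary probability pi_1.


Stationary distribution: pi_0 = p10/(p01+p10), pi_1 = p01/(p01+p10)
p01 = 0.3700, p10 = 0.1200
pi_1 = 0.7551

0.7551


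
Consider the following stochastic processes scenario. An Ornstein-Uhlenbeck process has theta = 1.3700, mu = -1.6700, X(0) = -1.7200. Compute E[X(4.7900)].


E[X(t)] = mu + (X(0) - mu)*exp(-theta*t)
= -1.6700 + (-1.7200 - -1.6700)*exp(-1.3700*4.7900)
= -1.6700 + -0.0500 * 0.0014
= -1.6701

-1.6701


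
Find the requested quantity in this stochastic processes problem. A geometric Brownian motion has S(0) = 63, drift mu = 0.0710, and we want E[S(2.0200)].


E[S(t)] = S(0) * exp(mu * t)
= 63 * exp(0.0710 * 2.0200)
= 63 * 1.1542
= 72.7155

72.7155


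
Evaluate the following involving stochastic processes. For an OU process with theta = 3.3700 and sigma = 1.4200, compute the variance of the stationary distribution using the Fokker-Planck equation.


Stationary variance = sigma^2 / (2*theta)
= 1.4200^2 / (2*3.3700)
= 2.0164 / 6.7400
= 0.2992

0.2992


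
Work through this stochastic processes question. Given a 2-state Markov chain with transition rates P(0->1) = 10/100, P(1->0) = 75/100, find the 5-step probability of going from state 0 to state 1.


Computing P^5 by matrix multiplication.
P = [[0.9000, 0.1000], [0.7500, 0.2500]]
After raising P to the power 5:
P^5(0,1) = 0.1176

0.1176


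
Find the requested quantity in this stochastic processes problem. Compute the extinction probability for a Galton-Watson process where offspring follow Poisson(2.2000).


Since mu = 2.2000 > 1, extinction prob q < 1.
Solve s = exp(mu*(s-1)) iteratively.
q = 0.1563

0.1563


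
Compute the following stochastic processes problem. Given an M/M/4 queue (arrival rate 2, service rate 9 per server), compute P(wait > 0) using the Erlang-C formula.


a = lambda/mu = 0.2222
rho = a/c = 0.0556
Erlang-C formula applied:
C(c,a) = 8.6149e-05

8.6149e-05


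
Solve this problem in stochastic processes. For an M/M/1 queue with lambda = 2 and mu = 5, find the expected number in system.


rho = 2/5 = 0.4000
L = rho/(1-rho)
= 0.4000/0.6000
= 0.6667

0.6667


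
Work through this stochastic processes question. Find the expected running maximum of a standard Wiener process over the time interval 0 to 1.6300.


E(max B(s)) = sqrt(2t/pi)
= sqrt(2*1.6300/pi)
= sqrt(1.0377)
= 1.0187

1.0187


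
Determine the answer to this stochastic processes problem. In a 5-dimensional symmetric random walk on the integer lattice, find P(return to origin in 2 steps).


P(return in 2 steps) = P(reverse first step) = 1/(2d)
= 1/10
= 0.1000

0.1000


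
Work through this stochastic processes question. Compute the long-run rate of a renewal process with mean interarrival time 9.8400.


Long-run renewal rate = 1/E(X)
= 1/9.8400
= 0.1016

0.1016


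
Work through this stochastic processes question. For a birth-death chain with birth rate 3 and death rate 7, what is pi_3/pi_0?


For birth-death process, pi_n/pi_0 = (lambda/mu)^n
= (3/7)^3
= 0.0787

0.0787


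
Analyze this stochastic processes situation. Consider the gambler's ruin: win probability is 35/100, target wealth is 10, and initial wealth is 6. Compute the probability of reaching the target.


Gambler's ruin formula:
r = q/p = 0.6500/0.3500 = 1.8571
P(win) = (1 - r^i)/(1 - r^N)
= (1 - 1.8571^6)/(1 - 1.8571^10)
= 0.0822

0.0822


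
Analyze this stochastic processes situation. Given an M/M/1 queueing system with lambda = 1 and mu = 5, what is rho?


rho = lambda/mu
= 1/5
= 0.2000

0.2000


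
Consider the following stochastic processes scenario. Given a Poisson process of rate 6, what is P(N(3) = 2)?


P(N(t)=k) = (lambda*t)^k * exp(-lambda*t) / k!
lambda*t = 18
= 18^2 * exp(-18) / 2!
= 324 * 1.5230e-08 / 2
= 2.4673e-06

2.4673e-06


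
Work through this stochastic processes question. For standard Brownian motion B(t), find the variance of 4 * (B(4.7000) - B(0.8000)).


Var(alpha*(B(t)-B(s))) = alpha^2 * (t-s)
= 4^2 * (4.7000 - 0.8000)
= 16 * 3.9000
= 62.4000

62.4000


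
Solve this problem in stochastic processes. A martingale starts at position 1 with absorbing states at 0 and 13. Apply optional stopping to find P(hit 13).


By optional stopping theorem: E(M at tau) = M(0) = 1
P(hit 13)*13 + P(hit 0)*0 = 1
P(hit 13) = (1 - 0)/(13 - 0) = 1/13 = 0.0769

0.0769


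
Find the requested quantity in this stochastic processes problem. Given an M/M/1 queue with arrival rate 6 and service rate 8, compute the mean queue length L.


rho = 6/8 = 0.7500
L = rho/(1-rho)
= 0.7500/0.2500
= 3.0000

3.0000


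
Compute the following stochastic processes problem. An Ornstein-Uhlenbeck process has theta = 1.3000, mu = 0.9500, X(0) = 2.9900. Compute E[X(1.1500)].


E[X(t)] = mu + (X(0) - mu)*exp(-theta*t)
= 0.9500 + (2.9900 - 0.9500)*exp(-1.3000*1.1500)
= 0.9500 + 2.0400 * 0.2242
= 1.4075

1.4075


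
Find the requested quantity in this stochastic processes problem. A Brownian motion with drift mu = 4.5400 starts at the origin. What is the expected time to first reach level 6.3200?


Expected first passage time = a/mu
= 6.3200/4.5400
= 1.3921

1.3921


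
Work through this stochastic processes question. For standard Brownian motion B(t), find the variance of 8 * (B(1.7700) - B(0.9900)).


Var(alpha*(B(t)-B(s))) = alpha^2 * (t-s)
= 8^2 * (1.7700 - 0.9900)
= 64 * 0.7800
= 49.9200

49.9200


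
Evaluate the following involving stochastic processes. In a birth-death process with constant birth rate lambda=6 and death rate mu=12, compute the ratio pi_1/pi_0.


For birth-death process, pi_n/pi_0 = (lambda/mu)^n
= (6/12)^1
= 0.5000

0.5000


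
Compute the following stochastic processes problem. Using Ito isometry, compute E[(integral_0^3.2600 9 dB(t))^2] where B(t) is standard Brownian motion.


By Ito isometry: E[(int f dB)^2] = int f^2 dt
= 9^2 * 3.2600
= 81 * 3.2600 = 264.0600

264.0600


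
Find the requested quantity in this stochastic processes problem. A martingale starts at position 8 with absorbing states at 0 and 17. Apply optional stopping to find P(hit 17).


By optional stopping theorem: E(M at tau) = M(0) = 8
P(hit 17)*17 + P(hit 0)*0 = 8
P(hit 17) = (8 - 0)/(17 - 0) = 8/17 = 0.4706

0.4706


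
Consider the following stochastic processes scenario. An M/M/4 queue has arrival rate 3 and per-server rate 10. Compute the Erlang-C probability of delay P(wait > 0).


a = lambda/mu = 0.3000
rho = a/c = 0.0750
Erlang-C formula applied:
C(c,a) = 2.7030e-04

2.7030e-04


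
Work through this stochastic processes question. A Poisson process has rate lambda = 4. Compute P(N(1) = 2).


P(N(t)=k) = (lambda*t)^k * exp(-lambda*t) / k!
lambda*t = 4
= 4^2 * exp(-4) / 2!
= 16 * 0.0183 / 2
= 0.1465

0.1465


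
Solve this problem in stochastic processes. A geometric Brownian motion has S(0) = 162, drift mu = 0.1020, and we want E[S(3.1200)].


E[S(t)] = S(0) * exp(mu * t)
= 162 * exp(0.1020 * 3.1200)
= 162 * 1.3747
= 222.7024

222.7024


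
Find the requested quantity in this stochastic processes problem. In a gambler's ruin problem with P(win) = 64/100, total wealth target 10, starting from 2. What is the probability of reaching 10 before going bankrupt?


Gambler's ruin formula:
r = q/p = 0.3600/0.6400 = 0.5625
P(win) = (1 - r^i)/(1 - r^N)
= (1 - 0.5625^2)/(1 - 0.5625^10)
= 0.6858

0.6858


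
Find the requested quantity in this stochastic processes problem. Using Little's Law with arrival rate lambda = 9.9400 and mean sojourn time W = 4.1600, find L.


Little's Law: L = lambda * W
= 9.9400 * 4.1600
= 41.3504

41.3504


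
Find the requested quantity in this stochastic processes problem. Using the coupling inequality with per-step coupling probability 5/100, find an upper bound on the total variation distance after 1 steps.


TV distance bound <= (1-delta)^n
= (1 - 0.0500)^1
= 0.9500^1
= 0.9500

0.9500


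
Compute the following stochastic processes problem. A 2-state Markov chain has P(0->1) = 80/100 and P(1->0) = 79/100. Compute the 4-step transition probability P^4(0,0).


Computing P^4 by matrix multiplication.
P = [[0.2000, 0.8000], [0.7900, 0.2100]]
After raising P to the power 4:
P^4(0,0) = 0.5578

0.5578


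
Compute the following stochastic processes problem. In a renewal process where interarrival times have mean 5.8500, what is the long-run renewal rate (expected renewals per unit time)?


Long-run renewal rate = 1/E(X)
= 1/5.8500
= 0.1709

0.1709


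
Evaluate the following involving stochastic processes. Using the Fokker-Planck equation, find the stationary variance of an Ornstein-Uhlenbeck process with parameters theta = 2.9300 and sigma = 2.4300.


Stationary variance = sigma^2 / (2*theta)
= 2.4300^2 / (2*2.9300)
= 5.9049 / 5.8600
= 1.0077

1.0077


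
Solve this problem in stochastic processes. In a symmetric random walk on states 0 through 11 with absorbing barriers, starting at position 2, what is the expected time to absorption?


For symmetric RW on 0,...,N with absorbing barriers, E(i) = i*(N-i)
E(2) = 2 * 9 = 18

18


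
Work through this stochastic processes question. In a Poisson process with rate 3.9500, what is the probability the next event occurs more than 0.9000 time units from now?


P(X > t) = exp(-lambda * t)
= exp(-3.9500 * 0.9000)
= exp(-3.5550) = 0.0286

0.0286


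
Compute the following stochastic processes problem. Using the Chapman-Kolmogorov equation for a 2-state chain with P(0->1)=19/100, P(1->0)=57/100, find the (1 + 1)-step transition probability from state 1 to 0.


P^2 = P^1 * P^1
Computing via matrix multiplication of the transition matrix.
Entry (1,0) of P^2 = 0.7068

0.7068


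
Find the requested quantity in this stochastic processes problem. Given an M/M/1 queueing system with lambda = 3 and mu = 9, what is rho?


rho = lambda/mu
= 3/9
= 0.3333

0.3333


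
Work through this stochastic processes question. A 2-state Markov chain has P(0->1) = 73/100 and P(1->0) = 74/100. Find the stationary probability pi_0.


Stationary distribution: pi_0 = p10/(p01+p10), pi_1 = p01/(p01+p10)
p01 = 0.7300, p10 = 0.7400
pi_0 = 0.5034

0.5034


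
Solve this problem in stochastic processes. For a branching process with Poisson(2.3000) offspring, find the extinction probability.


Since mu = 2.3000 > 1, extinction prob q < 1.
Solve s = exp(mu*(s-1)) iteratively.
q = 0.1376

0.1376


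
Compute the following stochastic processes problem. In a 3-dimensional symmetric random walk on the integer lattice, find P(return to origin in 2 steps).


P(return in 2 steps) = P(reverse first step) = 1/(2d)
= 1/6
= 0.1667

0.1667


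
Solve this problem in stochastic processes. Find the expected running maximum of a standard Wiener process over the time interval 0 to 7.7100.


E(max B(s)) = sqrt(2t/pi)
= sqrt(2*7.7100/pi)
= sqrt(4.9083)
= 2.2155

2.2155


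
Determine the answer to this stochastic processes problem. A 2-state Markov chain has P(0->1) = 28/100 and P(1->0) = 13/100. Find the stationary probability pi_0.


Stationary distribution: pi_0 = p10/(p01+p10), pi_1 = p01/(p01+p10)
p01 = 0.2800, p10 = 0.1300
pi_0 = 0.3171

0.3171


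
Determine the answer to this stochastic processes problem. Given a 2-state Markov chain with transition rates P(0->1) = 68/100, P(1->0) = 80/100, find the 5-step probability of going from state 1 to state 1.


Computing P^5 by matrix multiplication.
P = [[0.3200, 0.6800], [0.8000, 0.2000]]
After raising P to the power 5:
P^5(1,1) = 0.4457

0.4457


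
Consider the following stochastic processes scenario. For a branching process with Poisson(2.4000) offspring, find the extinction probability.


Since mu = 2.4000 > 1, extinction prob q < 1.
Solve s = exp(mu*(s-1)) iteratively.
q = 0.1214

0.1214


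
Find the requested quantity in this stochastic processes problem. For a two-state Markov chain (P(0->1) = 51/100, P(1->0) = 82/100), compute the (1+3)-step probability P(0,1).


P^4 = P^1 * P^3
Computing via matrix multiplication of the transition matrix.
Entry (0,1) of P^4 = 0.3789

0.3789


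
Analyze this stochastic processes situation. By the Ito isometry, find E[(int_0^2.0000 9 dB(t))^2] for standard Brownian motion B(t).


By Ito isometry: E[(int f dB)^2] = int f^2 dt
= 9^2 * 2.0000
= 81 * 2.0000 = 162.0000

162.0000


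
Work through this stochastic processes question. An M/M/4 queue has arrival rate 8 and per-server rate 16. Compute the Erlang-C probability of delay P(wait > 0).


a = lambda/mu = 0.5000
rho = a/c = 0.1250
Erlang-C formula applied:
C(c,a) = 0.0018

0.0018


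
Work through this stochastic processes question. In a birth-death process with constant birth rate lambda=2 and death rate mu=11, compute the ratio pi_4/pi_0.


For birth-death process, pi_n/pi_0 = (lambda/mu)^n
= (2/11)^4
= 0.0011

0.0011


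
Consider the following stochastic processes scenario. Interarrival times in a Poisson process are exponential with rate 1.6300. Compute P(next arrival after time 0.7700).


P(X > t) = exp(-lambda * t)
= exp(-1.6300 * 0.7700)
= exp(-1.2551) = 0.2850

0.2850


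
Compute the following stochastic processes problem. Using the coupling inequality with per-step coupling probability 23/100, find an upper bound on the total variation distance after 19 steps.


TV distance bound <= (1-delta)^n
= (1 - 0.2300)^19
= 0.7700^19
= 0.0070

0.0070


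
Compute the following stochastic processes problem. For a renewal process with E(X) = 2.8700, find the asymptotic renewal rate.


Long-run renewal rate = 1/E(X)
= 1/2.8700
= 0.3484

0.3484


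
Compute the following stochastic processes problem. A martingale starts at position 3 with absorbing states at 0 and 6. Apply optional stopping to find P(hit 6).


By optional stopping theorem: E(M at tau) = M(0) = 3
P(hit 6)*6 + P(hit 0)*0 = 3
P(hit 6) = (3 - 0)/(6 - 0) = 1/2 = 0.5000

0.5000


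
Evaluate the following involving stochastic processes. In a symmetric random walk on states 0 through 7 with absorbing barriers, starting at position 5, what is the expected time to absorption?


For symmetric RW on 0,...,N with absorbing barriers, E(i) = i*(N-i)
E(5) = 5 * 2 = 10

10


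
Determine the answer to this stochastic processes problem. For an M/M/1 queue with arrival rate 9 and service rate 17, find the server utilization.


rho = lambda/mu
= 9/17
= 0.5294

0.5294


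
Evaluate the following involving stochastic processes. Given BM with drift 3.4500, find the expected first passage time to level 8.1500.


Expected first passage time = a/mu
= 8.1500/3.4500
= 2.3623

2.3623


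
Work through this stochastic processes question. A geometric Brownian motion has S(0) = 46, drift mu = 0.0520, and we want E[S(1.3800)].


E[S(t)] = S(0) * exp(mu * t)
= 46 * exp(0.0520 * 1.3800)
= 46 * 1.0744
= 49.4223

49.4223


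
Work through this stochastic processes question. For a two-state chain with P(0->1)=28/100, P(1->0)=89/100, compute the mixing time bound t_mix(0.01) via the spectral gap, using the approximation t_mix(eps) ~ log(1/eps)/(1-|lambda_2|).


lambda_2 = |1 - p01 - p10| = |1 - 0.2800 - 0.8900| = 0.1700
t_mix ~ log(1/eps)/(1 - |lambda_2|)
= log(100)/(1 - 0.1700) = 4.6052/0.8300
= 5.5484

5.5484


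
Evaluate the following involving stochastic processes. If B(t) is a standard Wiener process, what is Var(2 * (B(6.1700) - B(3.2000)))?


Var(alpha*(B(t)-B(s))) = alpha^2 * (t-s)
= 2^2 * (6.1700 - 3.2000)
= 4 * 2.9700
= 11.8800

11.8800
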